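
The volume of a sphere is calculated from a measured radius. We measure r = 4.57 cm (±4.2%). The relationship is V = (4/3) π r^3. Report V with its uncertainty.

V ∝ r^3, so δV/V = |3| · δr/r = 3 × 0.0420 = 0.126.
V = 400 cm^3, so δV = 0.126 × 400 = 50.4 cm^3.

400 ± 50.4 cm^3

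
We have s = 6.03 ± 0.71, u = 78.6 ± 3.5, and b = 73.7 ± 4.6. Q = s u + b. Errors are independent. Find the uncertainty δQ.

59.8

Let p = s·u = 474. δp/p = √((1·δs/s)² + (1·δu/u)²) = √(0.0139 + 0.00198) = 0.126, so δp = 59.7.
Q = p + b: δQ = √(δp² + δb²) = √(3560 + 21.2) = 59.8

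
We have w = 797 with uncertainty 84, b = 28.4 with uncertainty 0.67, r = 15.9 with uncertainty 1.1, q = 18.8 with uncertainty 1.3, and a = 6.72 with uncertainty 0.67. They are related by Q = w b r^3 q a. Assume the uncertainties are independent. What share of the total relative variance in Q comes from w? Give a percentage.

(δQ/Q)² = (1·δw/w)² + (1·δb/b)² + (3·δr/r)² + (1·δq/q)² + (1·δa/a)²
  w term: (1×0.105)² = 0.0111
  b term: (1×0.0236)² = 0.000557
  r term: (3×0.0692)² = 0.0431
  q term: (1×0.0691)² = 0.00478
  a term: (1×0.0997)² = 0.00994
Total = 0.0695. Share from w = 0.0111/0.0695 = 0.160.

16.0%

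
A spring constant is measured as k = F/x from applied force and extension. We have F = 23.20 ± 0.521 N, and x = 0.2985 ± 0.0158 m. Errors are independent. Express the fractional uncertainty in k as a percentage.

Relative error in a monomial: (δk/k)² = Σ (nᵢ · δxᵢ/xᵢ)².
  (1·δF/F)² = (1×0.0225)² = 0.000504;  (-1·δx/x)² = (-1×0.0529)² = 0.00280
δk/k = √(0.00331) = 0.0575

5.75%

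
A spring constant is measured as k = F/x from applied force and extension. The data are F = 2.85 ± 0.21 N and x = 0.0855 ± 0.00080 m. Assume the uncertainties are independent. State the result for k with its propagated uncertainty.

Each factor contributes (exponent × relative error)² to (δk/k)²:
  (1·δF/F)² = (1×0.0737)² = 0.00543;  (-1·δx/x)² = (-1×0.00936)² = 8.75e-05
δk/k = √(0.00552) = 0.0743
k = 33.3 N/m, so δk = 0.0743 × 33.3 = 2.48 N/m.

33.3 ± 2.48 N/m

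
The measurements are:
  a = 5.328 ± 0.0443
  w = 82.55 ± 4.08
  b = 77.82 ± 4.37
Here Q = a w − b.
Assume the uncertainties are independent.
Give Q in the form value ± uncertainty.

Let p = a·w = 439.8. δp/p = √((1·δa/a)² + (1·δw/w)²) = √(6.91e-05 + 0.00244) = 0.0501, so δp = 22.0.
Q = p − b: δQ = √(δp² + δb²) = √(486 + 19.1) = 22.5
Q = 362.0.

362.0 ± 22.5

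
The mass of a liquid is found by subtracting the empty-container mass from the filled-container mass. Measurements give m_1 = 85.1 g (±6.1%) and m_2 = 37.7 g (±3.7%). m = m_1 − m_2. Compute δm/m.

0.113

Sums and differences: (δm)² = Σ (cᵢ δxᵢ)².
  (δm_1)² = 26.9;  (δm_2)² = 1.95
δm = √(28.9) = 5.38 g
m = 47.4 g, so δm/m = 5.38/47.4 = 0.113.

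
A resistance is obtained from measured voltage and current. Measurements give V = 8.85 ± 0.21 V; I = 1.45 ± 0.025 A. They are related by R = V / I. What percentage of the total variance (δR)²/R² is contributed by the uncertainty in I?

(δR/R)² = (1·δV/V)² + (-1·δI/I)²
  V term: (1×0.0237)² = 0.000563
  I term: (-1×0.0172)² = 0.000297
Total = 0.000860. Share from I = 0.000297/0.000860 = 0.346.

34.6%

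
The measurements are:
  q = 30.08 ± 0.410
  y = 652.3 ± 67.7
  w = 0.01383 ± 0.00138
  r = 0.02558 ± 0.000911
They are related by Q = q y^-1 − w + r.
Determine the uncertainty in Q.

0.00510

Let p = q·y^-1 = 0.04611. δp/p = √((1·δq/q)² + (-1·δy/y)²) = √(0.000186 + 0.0108) = 0.105, so δp = 0.00483.
Q = p − w + r: δQ = √(δp² + δw² + δr²) = √(2.33e-05 + 1.9e-06 + 8.3e-07) = 0.00510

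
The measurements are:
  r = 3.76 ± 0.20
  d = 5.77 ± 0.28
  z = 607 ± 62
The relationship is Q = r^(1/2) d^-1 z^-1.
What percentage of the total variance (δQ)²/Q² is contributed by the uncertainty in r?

5.24%

(δQ/Q)² = (½·δr/r)² + (-1·δd/d)² + (-1·δz/z)²
  r term: (0.5×0.0532)² = 0.000707
  d term: (-1×0.0485)² = 0.00235
  z term: (-1×0.102)² = 0.0104
Total = 0.0135. Share from r = 0.000707/0.0135 = 0.0524.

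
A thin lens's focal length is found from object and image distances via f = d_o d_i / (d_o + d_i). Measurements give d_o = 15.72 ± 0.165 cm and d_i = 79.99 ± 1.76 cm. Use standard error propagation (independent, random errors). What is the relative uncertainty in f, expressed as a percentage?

0.949%

∂f/∂d_o = (d_i/(d_o+d_i))² = 0.698;  ∂f/∂d_i = (d_o/(d_o+d_i))² = 0.0270
δf = √((∂f/∂d_o · δd_o)² + (∂f/∂d_i · δd_i)²) = √(0.0133 + 0.00225) = 0.125 cm
f = 13.14 cm, so δf/f = 0.125/13.14 = 0.00949.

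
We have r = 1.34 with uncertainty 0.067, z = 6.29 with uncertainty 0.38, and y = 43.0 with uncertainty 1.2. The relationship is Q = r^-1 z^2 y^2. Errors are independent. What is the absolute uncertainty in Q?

Products/powers → add relative errors in quadrature, weighted by exponent:
  (-1·δr/r)² = (-1×0.0500)² = 0.00250;  (2·δz/z)² = (2×0.0604)² = 0.0146;  (2·δy/y)² = (2×0.0279)² = 0.00312
δQ/Q = √(0.0202) = 0.142
Q = 54600, so δQ = 0.142 × 54600 = 7760.

7760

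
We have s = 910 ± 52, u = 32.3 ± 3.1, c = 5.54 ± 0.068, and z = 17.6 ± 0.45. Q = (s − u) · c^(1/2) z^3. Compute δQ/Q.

Let w = s − u = 878. δw = √(δs² + δu²) = √(2700 + 9.61) = 52.1, so δw/w = 0.0594.
Q is then a monomial in w, c, z:
δQ/Q = √((δw/w)² + (½·δc/c)² + (3·δz/z)²) = √(0.00352 + 3.77e-05 + 0.00588) = 0.0972

0.0972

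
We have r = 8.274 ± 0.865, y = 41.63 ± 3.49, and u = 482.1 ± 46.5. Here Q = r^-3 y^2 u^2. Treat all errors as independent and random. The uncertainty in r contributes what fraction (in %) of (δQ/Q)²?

60.1%

(δQ/Q)² = (-3·δr/r)² + (2·δy/y)² + (2·δu/u)²
  r term: (-3×0.105)² = 0.0984
  y term: (2×0.0838)² = 0.0281
  u term: (2×0.0965)² = 0.0372
Total = 0.164. Share from r = 0.0984/0.164 = 0.601.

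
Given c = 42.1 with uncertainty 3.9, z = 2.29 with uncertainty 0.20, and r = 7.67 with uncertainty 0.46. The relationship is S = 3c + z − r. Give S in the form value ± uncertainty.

Each term contributes (cᵢ δxᵢ)² to (δS)²:
  (3·δc)² = 137;  (δz)² = 0.0400;  (δr)² = 0.212
δS = √(137) = 11.7
S = 121.

121 ± 11.7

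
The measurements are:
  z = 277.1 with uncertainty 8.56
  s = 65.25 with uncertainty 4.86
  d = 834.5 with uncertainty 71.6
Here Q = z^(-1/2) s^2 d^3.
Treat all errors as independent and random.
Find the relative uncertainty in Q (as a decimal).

0.298

Products/powers → add relative errors in quadrature, weighted by exponent:
  (−½·δz/z)² = (-0.5×0.0309)² = 0.000239;  (2·δs/s)² = (2×0.0745)² = 0.0222;  (3·δd/d)² = (3×0.0858)² = 0.0663
δQ/Q = √(0.0887) = 0.298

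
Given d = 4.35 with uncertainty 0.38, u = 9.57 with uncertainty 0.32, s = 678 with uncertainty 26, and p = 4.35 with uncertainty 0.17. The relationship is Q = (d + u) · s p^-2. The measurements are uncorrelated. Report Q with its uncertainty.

499 ± 46.9

Let w = d + u = 13.9. δw = √(δd² + δu²) = √(0.144 + 0.102) = 0.497, so δw/w = 0.0357.
Q is then a monomial in w, s, p:
δQ/Q = √((δw/w)² + (1·δs/s)² + (-2·δp/p)²) = √(0.00127 + 0.00147 + 0.00611) = 0.0941
Q = 499, so δQ = 0.0941 × 499 = 46.9.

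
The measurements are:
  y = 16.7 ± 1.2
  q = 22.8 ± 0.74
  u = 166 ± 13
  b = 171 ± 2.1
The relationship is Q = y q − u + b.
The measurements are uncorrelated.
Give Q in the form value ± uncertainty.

Let p = y·q = 381. δp/p = √((1·δy/y)² + (1·δq/q)²) = √(0.00516 + 0.00105) = 0.0788, so δp = 30.0.
Q = p − u + b: δQ = √(δp² + δu² + δb²) = √(901 + 169 + 4.41) = 32.8
Q = 386.

386 ± 32.8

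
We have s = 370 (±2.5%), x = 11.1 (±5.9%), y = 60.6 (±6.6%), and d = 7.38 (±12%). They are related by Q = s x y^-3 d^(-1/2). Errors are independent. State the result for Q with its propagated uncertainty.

Products/powers → add relative errors in quadrature, weighted by exponent:
  (1·δs/s)² = (1×0.0250)² = 0.000625;  (1·δx/x)² = (1×0.0590)² = 0.00348;  (-3·δy/y)² = (-3×0.0660)² = 0.0392;  (−½·δd/d)² = (-0.5×0.120)² = 0.00360
δQ/Q = √(0.0469) = 0.217
Q = 0.00679, so δQ = 0.217 × 0.00679 = 0.00147.

0.00679 ± 0.00147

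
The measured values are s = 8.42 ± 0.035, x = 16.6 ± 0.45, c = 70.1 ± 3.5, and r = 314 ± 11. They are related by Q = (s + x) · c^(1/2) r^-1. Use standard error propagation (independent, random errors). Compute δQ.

0.0311

Let u = s + x = 25.0. δu = √(δs² + δx²) = √(0.00123 + 0.203) = 0.451, so δu/u = 0.0180.
Q is then a monomial in u, c, r:
δQ/Q = √((δu/u)² + (½·δc/c)² + (-1·δr/r)²) = √(0.000325 + 0.000623 + 0.00123) = 0.0466
Q = 0.667, so δQ = 0.0466 × 0.667 = 0.0311.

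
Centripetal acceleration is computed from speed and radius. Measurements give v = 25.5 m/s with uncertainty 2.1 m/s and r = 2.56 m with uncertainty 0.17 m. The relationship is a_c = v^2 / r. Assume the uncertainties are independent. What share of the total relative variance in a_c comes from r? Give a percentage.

(δa_c/a_c)² = (2·δv/v)² + (-1·δr/r)²
  v term: (2×0.0824)² = 0.0271
  r term: (-1×0.0664)² = 0.00441
Total = 0.0315. Share from r = 0.00441/0.0315 = 0.140.

14.0%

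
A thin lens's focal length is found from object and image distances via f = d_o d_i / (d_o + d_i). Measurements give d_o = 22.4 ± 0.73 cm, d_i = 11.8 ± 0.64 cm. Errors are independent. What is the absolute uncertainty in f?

0.288 cm

∂f/∂d_o = (d_i/(d_o+d_i))² = 0.119;  ∂f/∂d_i = (d_o/(d_o+d_i))² = 0.429
δf = √((∂f/∂d_o · δd_o)² + (∂f/∂d_i · δd_i)²) = √(0.00755 + 0.0754) = 0.288 cm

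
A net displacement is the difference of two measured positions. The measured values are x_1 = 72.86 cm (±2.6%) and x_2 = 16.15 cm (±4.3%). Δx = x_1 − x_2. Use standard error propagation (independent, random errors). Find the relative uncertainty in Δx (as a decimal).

0.0356

Absolute uncertainties add in quadrature for a linear combination:
  (δx_1)² = 3.59;  (δx_2)² = 0.482
δΔx = √(4.07) = 2.02 cm
Δx = 56.71 cm, so δΔx/Δx = 2.02/56.71 = 0.0356.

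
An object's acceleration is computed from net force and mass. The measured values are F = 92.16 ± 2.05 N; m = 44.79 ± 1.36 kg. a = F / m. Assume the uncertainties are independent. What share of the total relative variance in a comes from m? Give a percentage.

(δa/a)² = (1·δF/F)² + (-1·δm/m)²
  F term: (1×0.0222)² = 0.000495
  m term: (-1×0.0304)² = 0.000922
Total = 0.00142. Share from m = 0.000922/0.00142 = 0.651.

65.1%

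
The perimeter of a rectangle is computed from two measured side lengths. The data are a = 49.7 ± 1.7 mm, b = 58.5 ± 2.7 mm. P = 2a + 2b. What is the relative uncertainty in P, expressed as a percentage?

For a sum/difference, combine absolute errors in quadrature:
  (2·δa)² = 11.6;  (2·δb)² = 29.2
δP = √(40.7) = 6.38 mm
P = 216 mm, so δP/P = 6.38/216 = 0.0295.

2.95%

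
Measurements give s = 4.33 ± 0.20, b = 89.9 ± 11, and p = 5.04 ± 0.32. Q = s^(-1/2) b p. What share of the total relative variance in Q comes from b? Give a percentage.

76.6%

(δQ/Q)² = (−½·δs/s)² + (1·δb/b)² + (1·δp/p)²
  s term: (-0.5×0.0462)² = 0.000533
  b term: (1×0.122)² = 0.0150
  p term: (1×0.0635)² = 0.00403
Total = 0.0195. Share from b = 0.0150/0.0195 = 0.766.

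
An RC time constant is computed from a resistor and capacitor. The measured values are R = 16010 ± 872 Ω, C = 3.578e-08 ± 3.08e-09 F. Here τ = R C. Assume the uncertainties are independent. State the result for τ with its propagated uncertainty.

(5.728 ± 0.584) × 10^-4 s

Products/powers → add relative errors in quadrature, weighted by exponent:
  (1·δR/R)² = (1×0.0545)² = 0.00297;  (1·δC/C)² = (1×0.0861)² = 0.00741
δτ/τ = √(0.0104) = 0.102
τ = 0.0005728 s, so δτ = 0.102 × 0.0005728 = 5.84e-05 s.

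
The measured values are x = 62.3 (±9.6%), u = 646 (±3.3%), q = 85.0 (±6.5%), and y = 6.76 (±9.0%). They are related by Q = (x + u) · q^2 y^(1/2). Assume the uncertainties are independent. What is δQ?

Let w = x + u = 708. δw = √(δx² + δu²) = √(35.8 + 454) = 22.1, so δw/w = 0.0313.
Q is then a monomial in w, q, y:
δQ/Q = √((δw/w)² + (2·δq/q)² + (½·δy/y)²) = √(0.000977 + 0.0169 + 0.00202) = 0.141
Q = 1.33e+07, so δQ = 0.141 × 1.33e+07 = 1.88e+06.

1.88e+06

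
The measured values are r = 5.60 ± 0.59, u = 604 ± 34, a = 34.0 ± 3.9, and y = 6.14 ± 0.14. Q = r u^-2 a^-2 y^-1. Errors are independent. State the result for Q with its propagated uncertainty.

(2.16 ± 0.600) × 10^-9

For a monomial Q ∝ r, u^-2, a^-2, y^-1, fractional errors add in quadrature:
  (1·δr/r)² = (1×0.105)² = 0.0111;  (-2·δu/u)² = (-2×0.0563)² = 0.0127;  (-2·δa/a)² = (-2×0.115)² = 0.0526;  (-1·δy/y)² = (-1×0.0228)² = 0.000520
δQ/Q = √(0.0769) = 0.277
Q = 2.16e-09, so δQ = 0.277 × 2.16e-09 = 6e-10.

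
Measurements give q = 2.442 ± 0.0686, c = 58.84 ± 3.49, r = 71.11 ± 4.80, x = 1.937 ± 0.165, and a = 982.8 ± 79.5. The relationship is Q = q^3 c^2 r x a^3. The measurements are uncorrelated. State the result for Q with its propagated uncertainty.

Relative error in a monomial: (δQ/Q)² = Σ (nᵢ · δxᵢ/xᵢ)².
  (3·δq/q)² = (3×0.0281)² = 0.00710;  (2·δc/c)² = (2×0.0593)² = 0.0141;  (1·δr/r)² = (1×0.0675)² = 0.00456;  (1·δx/x)² = (1×0.0852)² = 0.00726;  (3·δa/a)² = (3×0.0809)² = 0.0589
δQ/Q = √(0.0919) = 0.303
Q = 6.592e+15, so δQ = 0.303 × 6.592e+15 = 2e+15.

(6.592 ± 2.00) × 10^15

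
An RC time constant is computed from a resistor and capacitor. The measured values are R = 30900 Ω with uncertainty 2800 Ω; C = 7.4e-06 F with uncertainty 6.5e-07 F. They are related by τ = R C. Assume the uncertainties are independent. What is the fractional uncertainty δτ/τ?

Since τ is a product/quotient, work with relative uncertainties:
  (1·δR/R)² = (1×0.0906)² = 0.00821;  (1·δC/C)² = (1×0.0878)² = 0.00772
δτ/τ = √(0.0159) = 0.126

0.126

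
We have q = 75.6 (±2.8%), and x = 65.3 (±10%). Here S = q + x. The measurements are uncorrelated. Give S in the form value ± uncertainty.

141 ± 6.86

Each term contributes (cᵢ δxᵢ)² to (δS)²:
  (δq)² = 4.48;  (δx)² = 42.6
δS = √(47.1) = 6.86
S = 141.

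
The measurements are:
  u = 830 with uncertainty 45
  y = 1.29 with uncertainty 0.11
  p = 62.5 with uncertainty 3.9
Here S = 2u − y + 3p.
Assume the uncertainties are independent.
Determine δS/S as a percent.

4.92%

For a sum/difference, combine absolute errors in quadrature:
  (2·δu)² = 8100;  (δy)² = 0.0121;  (3·δp)² = 137
δS = √(8240) = 90.8
S = 1850, so δS/S = 90.8/1850 = 0.0492.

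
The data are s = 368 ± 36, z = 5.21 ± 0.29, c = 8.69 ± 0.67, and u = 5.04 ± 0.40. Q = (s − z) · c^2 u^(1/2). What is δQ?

11500

Let w = s − z = 363. δw = √(δs² + δz²) = √(1300 + 0.0841) = 36.0, so δw/w = 0.0992.
Q is then a monomial in w, c, u:
δQ/Q = √((δw/w)² + (2·δc/c)² + (½·δu/u)²) = √(0.00985 + 0.0238 + 0.00157) = 0.188
Q = 61500, so δQ = 0.188 × 61500 = 11500.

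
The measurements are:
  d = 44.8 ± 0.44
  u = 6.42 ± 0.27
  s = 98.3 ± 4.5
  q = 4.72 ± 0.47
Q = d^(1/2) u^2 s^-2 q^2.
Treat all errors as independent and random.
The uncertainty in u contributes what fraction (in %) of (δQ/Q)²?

12.8%

(δQ/Q)² = (½·δd/d)² + (2·δu/u)² + (-2·δs/s)² + (2·δq/q)²
  d term: (0.5×0.00982)² = 2.41e-05
  u term: (2×0.0421)² = 0.00707
  s term: (-2×0.0458)² = 0.00838
  q term: (2×0.0996)² = 0.0397
Total = 0.0551. Share from u = 0.00707/0.0551 = 0.128.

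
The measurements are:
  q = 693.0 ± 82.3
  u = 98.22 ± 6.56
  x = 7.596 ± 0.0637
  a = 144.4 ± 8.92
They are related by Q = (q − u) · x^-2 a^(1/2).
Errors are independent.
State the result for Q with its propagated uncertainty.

123.9 ± 17.7

Let w = q − u = 594.8. δw = √(δq² + δu²) = √(6770 + 43.0) = 82.6, so δw/w = 0.139.
Q is then a monomial in w, x, a:
δQ/Q = √((δw/w)² + (-2·δx/x)² + (½·δa/a)²) = √(0.0193 + 0.000281 + 0.000954) = 0.143
Q = 123.9, so δQ = 0.143 × 123.9 = 17.7.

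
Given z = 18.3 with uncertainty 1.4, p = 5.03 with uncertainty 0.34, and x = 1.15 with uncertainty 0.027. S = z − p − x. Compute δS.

For a sum/difference, combine absolute errors in quadrature:
  (δz)² = 1.96;  (δp)² = 0.116;  (δx)² = 0.000729
δS = √(2.08) = 1.44

1.44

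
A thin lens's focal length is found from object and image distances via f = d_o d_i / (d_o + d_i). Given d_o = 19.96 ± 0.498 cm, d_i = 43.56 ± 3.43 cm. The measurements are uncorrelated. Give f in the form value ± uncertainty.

13.69 ± 0.412 cm

∂f/∂d_o = (d_i/(d_o+d_i))² = 0.470;  ∂f/∂d_i = (d_o/(d_o+d_i))² = 0.0987
δf = √((∂f/∂d_o · δd_o)² + (∂f/∂d_i · δd_i)²) = √(0.0548 + 0.115) = 0.412 cm
f = 13.69 cm.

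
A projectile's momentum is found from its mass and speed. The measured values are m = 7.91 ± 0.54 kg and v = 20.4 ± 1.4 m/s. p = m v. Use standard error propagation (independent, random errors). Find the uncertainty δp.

Relative error in a monomial: (δp/p)² = Σ (nᵢ · δxᵢ/xᵢ)².
  (1·δm/m)² = (1×0.0683)² = 0.00466;  (1·δv/v)² = (1×0.0686)² = 0.00471
δp/p = √(0.00937) = 0.0968
p = 161 kg·m/s, so δp = 0.0968 × 161 = 15.6 kg·m/s.

15.6 kg·m/s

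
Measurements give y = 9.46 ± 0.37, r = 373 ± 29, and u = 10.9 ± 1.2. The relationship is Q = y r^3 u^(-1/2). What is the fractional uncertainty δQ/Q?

0.243

Since Q is a product/quotient, work with relative uncertainties:
  (1·δy/y)² = (1×0.0391)² = 0.00153;  (3·δr/r)² = (3×0.0777)² = 0.0544;  (−½·δu/u)² = (-0.5×0.110)² = 0.00303
δQ/Q = √(0.0590) = 0.243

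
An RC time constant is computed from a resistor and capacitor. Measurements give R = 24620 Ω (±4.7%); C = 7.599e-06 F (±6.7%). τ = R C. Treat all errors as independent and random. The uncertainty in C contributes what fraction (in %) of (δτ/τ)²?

67.0%

(δτ/τ)² = (1·δR/R)² + (1·δC/C)²
  R term: (1×0.0470)² = 0.00221
  C term: (1×0.0670)² = 0.00449
Total = 0.00670. Share from C = 0.00449/0.00670 = 0.670.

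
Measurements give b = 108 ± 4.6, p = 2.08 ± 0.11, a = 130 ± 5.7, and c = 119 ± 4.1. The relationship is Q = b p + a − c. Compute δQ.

16.8

Let w = b·p = 225. δw/w = √((1·δb/b)² + (1·δp/p)²) = √(0.00181 + 0.00280) = 0.0679, so δw = 15.3.
Q = w + a − c: δQ = √(δw² + δa² + δc²) = √(233 + 32.5 + 16.8) = 16.8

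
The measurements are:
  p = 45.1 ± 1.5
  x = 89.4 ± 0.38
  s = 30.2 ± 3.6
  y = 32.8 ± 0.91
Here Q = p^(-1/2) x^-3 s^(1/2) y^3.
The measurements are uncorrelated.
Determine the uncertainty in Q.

0.00422

Since Q is a product/quotient, work with relative uncertainties:
  (−½·δp/p)² = (-0.5×0.0333)² = 0.000277;  (-3·δx/x)² = (-3×0.00425)² = 0.000163;  (½·δs/s)² = (0.5×0.119)² = 0.00355;  (3·δy/y)² = (3×0.0277)² = 0.00693
δQ/Q = √(0.0109) = 0.104
Q = 0.0404, so δQ = 0.104 × 0.0404 = 0.00422.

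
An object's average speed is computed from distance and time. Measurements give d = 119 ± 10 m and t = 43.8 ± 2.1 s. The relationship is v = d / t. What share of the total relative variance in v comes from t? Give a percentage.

24.6%

(δv/v)² = (1·δd/d)² + (-1·δt/t)²
  d term: (1×0.0840)² = 0.00706
  t term: (-1×0.0479)² = 0.00230
Total = 0.00936. Share from t = 0.00230/0.00936 = 0.246.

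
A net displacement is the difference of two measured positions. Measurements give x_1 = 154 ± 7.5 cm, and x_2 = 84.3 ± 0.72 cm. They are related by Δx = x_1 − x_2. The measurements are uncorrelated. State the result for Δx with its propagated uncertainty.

For a sum/difference, combine absolute errors in quadrature:
  (δx_1)² = 56.2;  (δx_2)² = 0.518
δΔx = √(56.8) = 7.53 cm
Δx = 69.7 cm.

69.7 ± 7.53 cm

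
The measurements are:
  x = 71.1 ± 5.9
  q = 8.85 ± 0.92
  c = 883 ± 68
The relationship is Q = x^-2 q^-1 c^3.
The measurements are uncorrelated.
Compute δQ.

Q is a product of powers, so relative uncertainties combine in quadrature:
  (-2·δx/x)² = (-2×0.0830)² = 0.0275;  (-1·δq/q)² = (-1×0.104)² = 0.0108;  (3·δc/c)² = (3×0.0770)² = 0.0534
δQ/Q = √(0.0917) = 0.303
Q = 15400, so δQ = 0.303 × 15400 = 4660.

4660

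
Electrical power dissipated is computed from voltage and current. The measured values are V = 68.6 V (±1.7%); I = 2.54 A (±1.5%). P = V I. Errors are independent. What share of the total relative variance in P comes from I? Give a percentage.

43.8%

(δP/P)² = (1·δV/V)² + (1·δI/I)²
  V term: (1×0.0170)² = 0.000289
  I term: (1×0.0150)² = 0.000225
Total = 0.000514. Share from I = 0.000225/0.000514 = 0.438.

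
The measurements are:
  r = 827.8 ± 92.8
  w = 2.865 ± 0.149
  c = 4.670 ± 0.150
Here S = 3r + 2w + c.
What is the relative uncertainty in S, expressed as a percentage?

Sums and differences: (δS)² = Σ (cᵢ δxᵢ)².
  (3·δr)² = 77500;  (2·δw)² = 0.0888;  (δc)² = 0.0225
δS = √(77500) = 278
S = 2494, so δS/S = 278/2494 = 0.112.

11.2%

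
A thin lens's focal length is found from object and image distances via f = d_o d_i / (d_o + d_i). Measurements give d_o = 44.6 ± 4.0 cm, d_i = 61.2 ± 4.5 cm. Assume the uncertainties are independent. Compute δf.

1.56 cm

∂f/∂d_o = (d_i/(d_o+d_i))² = 0.335;  ∂f/∂d_i = (d_o/(d_o+d_i))² = 0.178
δf = √((∂f/∂d_o · δd_o)² + (∂f/∂d_i · δd_i)²) = √(1.79 + 0.639) = 1.56 cm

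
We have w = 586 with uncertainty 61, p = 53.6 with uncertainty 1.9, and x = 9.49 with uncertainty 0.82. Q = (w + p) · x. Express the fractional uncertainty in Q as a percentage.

Let u = w + p = 640. δu = √(δw² + δp²) = √(3720 + 3.61) = 61.0, so δu/u = 0.0954.
Q is then a monomial in u, x:
δQ/Q = √((δu/u)² + (1·δx/x)²) = √(0.00910 + 0.00747) = 0.129

12.9%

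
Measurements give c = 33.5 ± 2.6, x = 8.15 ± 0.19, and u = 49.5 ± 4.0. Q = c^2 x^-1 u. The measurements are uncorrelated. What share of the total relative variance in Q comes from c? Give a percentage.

(δQ/Q)² = (2·δc/c)² + (-1·δx/x)² + (1·δu/u)²
  c term: (2×0.0776)² = 0.0241
  x term: (-1×0.0233)² = 0.000543
  u term: (1×0.0808)² = 0.00653
Total = 0.0312. Share from c = 0.0241/0.0312 = 0.773.

77.3%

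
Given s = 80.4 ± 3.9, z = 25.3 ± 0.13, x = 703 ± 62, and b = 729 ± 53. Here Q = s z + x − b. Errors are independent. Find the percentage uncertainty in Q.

6.40%

Let p = s·z = 2030. δp/p = √((1·δs/s)² + (1·δz/z)²) = √(0.00235 + 2.64e-05) = 0.0488, so δp = 99.2.
Q = p + x − b: δQ = √(δp² + δx² + δb²) = √(9850 + 3840 + 2810) = 128
Q = 2010, so δQ/Q = 128/2010 = 0.0640.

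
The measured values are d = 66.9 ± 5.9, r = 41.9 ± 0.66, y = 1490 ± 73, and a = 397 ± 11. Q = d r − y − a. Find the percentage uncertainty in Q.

Let p = d·r = 2800. δp/p = √((1·δd/d)² + (1·δr/r)²) = √(0.00778 + 0.000248) = 0.0896, so δp = 251.
Q = p − y − a: δQ = √(δp² + δy² + δa²) = √(63100 + 5330 + 121) = 262
Q = 916, so δQ/Q = 262/916 = 0.286.

28.6%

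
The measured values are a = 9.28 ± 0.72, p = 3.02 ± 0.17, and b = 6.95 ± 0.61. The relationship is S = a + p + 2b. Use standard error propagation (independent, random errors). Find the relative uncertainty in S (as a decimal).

For a sum/difference, combine absolute errors in quadrature:
  (δa)² = 0.518;  (δp)² = 0.0289;  (2·δb)² = 1.49
δS = √(2.04) = 1.43
S = 26.2, so δS/S = 1.43/26.2 = 0.0545.

0.0545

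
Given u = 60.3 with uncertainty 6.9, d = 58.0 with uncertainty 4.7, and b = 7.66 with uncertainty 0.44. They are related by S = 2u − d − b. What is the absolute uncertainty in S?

For a sum/difference, combine absolute errors in quadrature:
  (2·δu)² = 190;  (δd)² = 22.1;  (δb)² = 0.194
δS = √(213) = 14.6

14.6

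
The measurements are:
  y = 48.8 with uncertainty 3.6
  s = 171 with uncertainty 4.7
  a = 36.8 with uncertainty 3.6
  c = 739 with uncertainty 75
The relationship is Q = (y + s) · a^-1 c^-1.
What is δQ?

Let u = y + s = 220. δu = √(δy² + δs²) = √(13.0 + 22.1) = 5.92, so δu/u = 0.0269.
Q is then a monomial in u, a, c:
δQ/Q = √((δu/u)² + (-1·δa/a)² + (-1·δc/c)²) = √(0.000725 + 0.00957 + 0.0103) = 0.144
Q = 0.00808, so δQ = 0.144 × 0.00808 = 0.00116.

0.00116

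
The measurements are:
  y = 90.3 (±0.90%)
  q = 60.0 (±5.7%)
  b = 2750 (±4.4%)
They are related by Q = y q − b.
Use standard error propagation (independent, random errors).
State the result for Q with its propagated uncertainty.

2670 ± 335

Let p = y·q = 5420. δp/p = √((1·δy/y)² + (1·δq/q)²) = √(8.1e-05 + 0.00325) = 0.0577, so δp = 313.
Q = p − b: δQ = √(δp² + δb²) = √(97800 + 14600) = 335
Q = 2670.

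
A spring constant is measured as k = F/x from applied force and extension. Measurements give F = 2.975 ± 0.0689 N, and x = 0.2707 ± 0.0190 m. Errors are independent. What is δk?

Since k is a product/quotient, work with relative uncertainties:
  (1·δF/F)² = (1×0.0232)² = 0.000536;  (-1·δx/x)² = (-1×0.0702)² = 0.00493
δk/k = √(0.00546) = 0.0739
k = 10.99 N/m, so δk = 0.0739 × 10.99 = 0.812 N/m.

0.812 N/m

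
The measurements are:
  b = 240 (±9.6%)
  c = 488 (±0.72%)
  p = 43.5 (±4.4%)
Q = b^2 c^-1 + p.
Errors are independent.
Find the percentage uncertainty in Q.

Let w = b^2·c^-1 = 118. δw/w = √((2·δb/b)² + (-1·δc/c)²) = √(0.0369 + 5.18e-05) = 0.192, so δw = 22.7.
Q = w + p: δQ = √(δw² + δp²) = √(514 + 3.66) = 22.8
Q = 162, so δQ/Q = 22.8/162 = 0.141.

14.1%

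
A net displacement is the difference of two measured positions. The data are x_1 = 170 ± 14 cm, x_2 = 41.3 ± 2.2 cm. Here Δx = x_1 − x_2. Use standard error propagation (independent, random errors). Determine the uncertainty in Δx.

Each term contributes (cᵢ δxᵢ)² to (δΔx)²:
  (δx_1)² = 196;  (δx_2)² = 4.84
δΔx = √(201) = 14.2 cm

14.2 cm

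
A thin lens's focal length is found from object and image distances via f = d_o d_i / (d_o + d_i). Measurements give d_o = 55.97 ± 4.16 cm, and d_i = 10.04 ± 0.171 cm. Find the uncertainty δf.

0.156 cm

∂f/∂d_o = (d_i/(d_o+d_i))² = 0.0231;  ∂f/∂d_i = (d_o/(d_o+d_i))² = 0.719
δf = √((∂f/∂d_o · δd_o)² + (∂f/∂d_i · δd_i)²) = √(0.00926 + 0.0151) = 0.156 cm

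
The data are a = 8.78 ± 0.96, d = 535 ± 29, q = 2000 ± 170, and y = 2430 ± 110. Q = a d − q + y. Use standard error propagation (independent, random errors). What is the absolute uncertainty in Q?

Let p = a·d = 4700. δp/p = √((1·δa/a)² + (1·δd/d)²) = √(0.0120 + 0.00294) = 0.122, so δp = 573.
Q = p − q + y: δQ = √(δp² + δq² + δy²) = √(3.29e+05 + 28900 + 12100) = 608

608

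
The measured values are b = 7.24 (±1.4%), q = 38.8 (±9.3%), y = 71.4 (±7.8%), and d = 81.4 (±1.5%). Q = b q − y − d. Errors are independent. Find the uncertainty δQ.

Let p = b·q = 281. δp/p = √((1·δb/b)² + (1·δq/q)²) = √(0.000196 + 0.00865) = 0.0940, so δp = 26.4.
Q = p − y − d: δQ = √(δp² + δy² + δd²) = √(698 + 31.0 + 1.49) = 27.0

27.0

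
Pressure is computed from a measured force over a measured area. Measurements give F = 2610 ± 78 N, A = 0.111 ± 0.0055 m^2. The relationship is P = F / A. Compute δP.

Since P is a product/quotient, work with relative uncertainties:
  (1·δF/F)² = (1×0.0299)² = 0.000893;  (-1·δA/A)² = (-1×0.0495)² = 0.00246
δP/P = √(0.00335) = 0.0579
P = 23500 Pa, so δP = 0.0579 × 23500 = 1360 Pa.

1360 Pa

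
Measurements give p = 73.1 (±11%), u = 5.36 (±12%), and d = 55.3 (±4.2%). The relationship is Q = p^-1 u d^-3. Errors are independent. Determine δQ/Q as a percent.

20.6%

Q is a product of powers, so relative uncertainties combine in quadrature:
  (-1·δp/p)² = (-1×0.110)² = 0.0121;  (1·δu/u)² = (1×0.120)² = 0.0144;  (-3·δd/d)² = (-3×0.0420)² = 0.0159
δQ/Q = √(0.0424) = 0.206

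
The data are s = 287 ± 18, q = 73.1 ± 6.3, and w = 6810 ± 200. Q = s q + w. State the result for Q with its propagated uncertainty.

Let p = s·q = 21000. δp/p = √((1·δs/s)² + (1·δq/q)²) = √(0.00393 + 0.00743) = 0.107, so δp = 2240.
Q = p + w: δQ = √(δp² + δw²) = √(5e+06 + 40000) = 2250
Q = 27800.

27800 ± 2250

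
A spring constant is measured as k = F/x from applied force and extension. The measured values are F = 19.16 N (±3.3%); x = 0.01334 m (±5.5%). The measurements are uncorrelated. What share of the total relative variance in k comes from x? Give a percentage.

73.5%

(δk/k)² = (1·δF/F)² + (-1·δx/x)²
  F term: (1×0.0330)² = 0.00109
  x term: (-1×0.0550)² = 0.00302
Total = 0.00411. Share from x = 0.00302/0.00411 = 0.735.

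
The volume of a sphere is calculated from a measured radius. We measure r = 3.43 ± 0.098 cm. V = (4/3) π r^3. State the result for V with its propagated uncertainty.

Products/powers → add relative errors in quadrature, weighted by exponent:
  (3·δr/r)² = (3×0.0286)² = 0.00735
δV/V = √(0.00735) = 0.0857
V = 169 cm^3, so δV = 0.0857 × 169 = 14.5 cm^3.

169 ± 14.5 cm^3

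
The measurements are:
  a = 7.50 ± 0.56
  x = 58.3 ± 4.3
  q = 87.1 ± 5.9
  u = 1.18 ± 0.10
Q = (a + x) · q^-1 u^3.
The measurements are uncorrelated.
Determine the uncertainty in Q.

0.337

Let w = a + x = 65.8. δw = √(δa² + δx²) = √(0.314 + 18.5) = 4.34, so δw/w = 0.0659.
Q is then a monomial in w, q, u:
δQ/Q = √((δw/w)² + (-1·δq/q)² + (3·δu/u)²) = √(0.00434 + 0.00459 + 0.0646) = 0.271
Q = 1.24, so δQ = 0.271 × 1.24 = 0.337.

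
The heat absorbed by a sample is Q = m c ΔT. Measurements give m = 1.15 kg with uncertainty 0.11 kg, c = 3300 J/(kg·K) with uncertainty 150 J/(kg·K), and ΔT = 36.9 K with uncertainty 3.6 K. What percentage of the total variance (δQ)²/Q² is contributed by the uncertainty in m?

44.1%

(δQ/Q)² = (1·δm/m)² + (1·δc/c)² + (1·δΔT/ΔT)²
  m term: (1×0.0957)² = 0.00915
  c term: (1×0.0455)² = 0.00207
  ΔT term: (1×0.0976)² = 0.00952
Total = 0.0207. Share from m = 0.00915/0.0207 = 0.441.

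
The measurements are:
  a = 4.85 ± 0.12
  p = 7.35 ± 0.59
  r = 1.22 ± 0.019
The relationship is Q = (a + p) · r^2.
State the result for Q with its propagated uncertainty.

Let u = a + p = 12.2. δu = √(δa² + δp²) = √(0.0144 + 0.348) = 0.602, so δu/u = 0.0494.
Q is then a monomial in u, r:
δQ/Q = √((δu/u)² + (2·δr/r)²) = √(0.00244 + 0.000970) = 0.0584
Q = 18.2, so δQ = 0.0584 × 18.2 = 1.06.

18.2 ± 1.06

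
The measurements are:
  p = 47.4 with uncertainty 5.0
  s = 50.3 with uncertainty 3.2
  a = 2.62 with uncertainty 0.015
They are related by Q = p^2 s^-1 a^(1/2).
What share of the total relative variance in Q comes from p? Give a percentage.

(δQ/Q)² = (2·δp/p)² + (-1·δs/s)² + (½·δa/a)²
  p term: (2×0.105)² = 0.0445
  s term: (-1×0.0636)² = 0.00405
  a term: (0.5×0.00573)² = 8.19e-06
Total = 0.0486. Share from p = 0.0445/0.0486 = 0.916.

91.6%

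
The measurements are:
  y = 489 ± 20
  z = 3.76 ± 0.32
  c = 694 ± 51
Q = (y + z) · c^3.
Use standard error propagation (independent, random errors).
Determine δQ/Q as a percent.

Let u = y + z = 493. δu = √(δy² + δz²) = √(400 + 0.102) = 20.0, so δu/u = 0.0406.
Q is then a monomial in u, c:
δQ/Q = √((δu/u)² + (3·δc/c)²) = √(0.00165 + 0.0486) = 0.224

22.4%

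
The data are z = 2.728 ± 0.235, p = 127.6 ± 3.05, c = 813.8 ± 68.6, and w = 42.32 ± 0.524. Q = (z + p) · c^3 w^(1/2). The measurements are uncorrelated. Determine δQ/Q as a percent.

Let u = z + p = 130.3. δu = √(δz² + δp²) = √(0.0552 + 9.30) = 3.06, so δu/u = 0.0235.
Q is then a monomial in u, c, w:
δQ/Q = √((δu/u)² + (3·δc/c)² + (½·δw/w)²) = √(0.000551 + 0.0640 + 3.83e-05) = 0.254

25.4%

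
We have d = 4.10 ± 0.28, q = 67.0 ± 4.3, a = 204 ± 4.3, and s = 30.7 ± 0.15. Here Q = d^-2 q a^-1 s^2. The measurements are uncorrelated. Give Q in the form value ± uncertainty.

For a monomial Q ∝ d^-2, q, a^-1, s^2, fractional errors add in quadrature:
  (-2·δd/d)² = (-2×0.0683)² = 0.0187;  (1·δq/q)² = (1×0.0642)² = 0.00412;  (-1·δa/a)² = (-1×0.0211)² = 0.000444;  (2·δs/s)² = (2×0.00489)² = 9.55e-05
δQ/Q = √(0.0233) = 0.153
Q = 18.4, so δQ = 0.153 × 18.4 = 2.81.

18.4 ± 2.81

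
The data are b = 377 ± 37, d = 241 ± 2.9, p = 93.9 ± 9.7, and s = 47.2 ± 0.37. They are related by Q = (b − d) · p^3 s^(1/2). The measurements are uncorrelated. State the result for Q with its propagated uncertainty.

(7.74 ± 3.19) × 10^8

Let u = b − d = 136. δu = √(δb² + δd²) = √(1370 + 8.41) = 37.1, so δu/u = 0.273.
Q is then a monomial in u, p, s:
δQ/Q = √((δu/u)² + (3·δp/p)² + (½·δs/s)²) = √(0.0745 + 0.0960 + 1.54e-05) = 0.413
Q = 7.74e+08, so δQ = 0.413 × 7.74e+08 = 3.19e+08.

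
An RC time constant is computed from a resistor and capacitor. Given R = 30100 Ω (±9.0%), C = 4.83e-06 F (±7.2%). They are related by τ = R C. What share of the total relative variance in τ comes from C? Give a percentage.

(δτ/τ)² = (1·δR/R)² + (1·δC/C)²
  R term: (1×0.0900)² = 0.00810
  C term: (1×0.0720)² = 0.00518
Total = 0.0133. Share from C = 0.00518/0.0133 = 0.390.

39.0%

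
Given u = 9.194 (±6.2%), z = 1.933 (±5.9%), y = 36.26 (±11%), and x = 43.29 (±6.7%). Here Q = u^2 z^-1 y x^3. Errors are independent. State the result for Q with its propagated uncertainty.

Relative error in a monomial: (δQ/Q)² = Σ (nᵢ · δxᵢ/xᵢ)².
  (2·δu/u)² = (2×0.0620)² = 0.0154;  (-1·δz/z)² = (-1×0.0590)² = 0.00348;  (1·δy/y)² = (1×0.110)² = 0.0121;  (3·δx/x)² = (3×0.0670)² = 0.0404
δQ/Q = √(0.0714) = 0.267
Q = 1.286e+08, so δQ = 0.267 × 1.286e+08 = 3.44e+07.

(1.286 ± 0.344) × 10^8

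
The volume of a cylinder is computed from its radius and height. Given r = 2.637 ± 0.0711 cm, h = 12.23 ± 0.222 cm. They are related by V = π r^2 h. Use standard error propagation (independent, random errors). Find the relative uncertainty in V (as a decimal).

0.0569

Since V is a product/quotient, work with relative uncertainties:
  (2·δr/r)² = (2×0.0270)² = 0.00291;  (1·δh/h)² = (1×0.0182)² = 0.000329
δV/V = √(0.00324) = 0.0569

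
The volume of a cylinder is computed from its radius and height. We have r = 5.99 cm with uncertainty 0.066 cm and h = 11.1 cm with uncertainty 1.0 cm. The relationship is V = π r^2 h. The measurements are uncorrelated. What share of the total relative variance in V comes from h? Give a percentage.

94.4%

(δV/V)² = (2·δr/r)² + (1·δh/h)²
  r term: (2×0.0110)² = 0.000486
  h term: (1×0.0901)² = 0.00812
Total = 0.00860. Share from h = 0.00812/0.00860 = 0.944.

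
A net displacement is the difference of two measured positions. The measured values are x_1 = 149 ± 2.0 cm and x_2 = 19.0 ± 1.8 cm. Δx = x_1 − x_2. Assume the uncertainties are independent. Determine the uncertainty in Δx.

2.69 cm

Absolute uncertainties add in quadrature for a linear combination:
  (δx_1)² = 4.00;  (δx_2)² = 3.24
δΔx = √(7.24) = 2.69 cm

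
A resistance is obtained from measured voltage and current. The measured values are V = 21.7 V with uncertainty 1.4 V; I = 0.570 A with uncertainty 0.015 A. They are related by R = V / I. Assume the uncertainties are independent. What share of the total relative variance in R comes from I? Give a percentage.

(δR/R)² = (1·δV/V)² + (-1·δI/I)²
  V term: (1×0.0645)² = 0.00416
  I term: (-1×0.0263)² = 0.000693
Total = 0.00485. Share from I = 0.000693/0.00485 = 0.143.

14.3%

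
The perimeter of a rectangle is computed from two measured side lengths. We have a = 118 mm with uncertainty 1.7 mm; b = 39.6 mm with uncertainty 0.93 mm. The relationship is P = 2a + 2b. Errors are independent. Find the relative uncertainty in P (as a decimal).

0.0123

For a sum/difference, combine absolute errors in quadrature:
  (2·δa)² = 11.6;  (2·δb)² = 3.46
δP = √(15.0) = 3.88 mm
P = 315 mm, so δP/P = 3.88/315 = 0.0123.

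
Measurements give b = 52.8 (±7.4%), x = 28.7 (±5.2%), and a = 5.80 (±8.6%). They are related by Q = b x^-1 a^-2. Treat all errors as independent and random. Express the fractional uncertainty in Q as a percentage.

19.4%

Since Q is a product/quotient, work with relative uncertainties:
  (1·δb/b)² = (1×0.0740)² = 0.00548;  (-1·δx/x)² = (-1×0.0520)² = 0.00270;  (-2·δa/a)² = (-2×0.0860)² = 0.0296
δQ/Q = √(0.0378) = 0.194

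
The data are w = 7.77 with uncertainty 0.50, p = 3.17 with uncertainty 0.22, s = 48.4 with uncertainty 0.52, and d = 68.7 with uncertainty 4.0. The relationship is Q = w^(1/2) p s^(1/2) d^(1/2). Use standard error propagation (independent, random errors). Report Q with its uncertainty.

510 ± 41.8

Q is a product of powers, so relative uncertainties combine in quadrature:
  (½·δw/w)² = (0.5×0.0644)² = 0.00104;  (1·δp/p)² = (1×0.0694)² = 0.00482;  (½·δs/s)² = (0.5×0.0107)² = 2.89e-05;  (½·δd/d)² = (0.5×0.0582)² = 0.000848
δQ/Q = √(0.00673) = 0.0820
Q = 510, so δQ = 0.0820 × 510 = 41.8.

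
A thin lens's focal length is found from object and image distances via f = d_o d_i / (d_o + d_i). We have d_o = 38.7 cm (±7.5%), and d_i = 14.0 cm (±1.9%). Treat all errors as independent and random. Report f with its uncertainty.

10.3 ± 0.250 cm

∂f/∂d_o = (d_i/(d_o+d_i))² = 0.0706;  ∂f/∂d_i = (d_o/(d_o+d_i))² = 0.539
δf = √((∂f/∂d_o · δd_o)² + (∂f/∂d_i · δd_i)²) = √(0.0420 + 0.0206) = 0.250 cm
f = 10.3 cm.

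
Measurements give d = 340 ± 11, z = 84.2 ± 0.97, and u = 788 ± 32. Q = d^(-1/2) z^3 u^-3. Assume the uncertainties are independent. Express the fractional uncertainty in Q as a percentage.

12.8%

Relative error in a monomial: (δQ/Q)² = Σ (nᵢ · δxᵢ/xᵢ)².
  (−½·δd/d)² = (-0.5×0.0324)² = 0.000262;  (3·δz/z)² = (3×0.0115)² = 0.00119;  (-3·δu/u)² = (-3×0.0406)² = 0.0148
δQ/Q = √(0.0163) = 0.128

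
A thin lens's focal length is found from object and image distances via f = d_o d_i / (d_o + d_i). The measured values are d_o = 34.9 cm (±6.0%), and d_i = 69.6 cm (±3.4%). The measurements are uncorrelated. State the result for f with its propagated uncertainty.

∂f/∂d_o = (d_i/(d_o+d_i))² = 0.444;  ∂f/∂d_i = (d_o/(d_o+d_i))² = 0.112
δf = √((∂f/∂d_o · δd_o)² + (∂f/∂d_i · δd_i)²) = √(0.863 + 0.0697) = 0.966 cm
f = 23.2 cm.

23.2 ± 0.966 cm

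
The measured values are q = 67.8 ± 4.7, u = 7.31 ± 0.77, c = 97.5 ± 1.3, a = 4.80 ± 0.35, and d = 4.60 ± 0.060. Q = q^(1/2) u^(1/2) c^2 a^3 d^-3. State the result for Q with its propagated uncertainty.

(2.40 ± 0.559) × 10^5

For a monomial Q ∝ q^(1/2), u^(1/2), c^2, a^3, d^-3, fractional errors add in quadrature:
  (½·δq/q)² = (0.5×0.0693)² = 0.00120;  (½·δu/u)² = (0.5×0.105)² = 0.00277;  (2·δc/c)² = (2×0.0133)² = 0.000711;  (3·δa/a)² = (3×0.0729)² = 0.0479;  (-3·δd/d)² = (-3×0.0130)² = 0.00153
δQ/Q = √(0.0541) = 0.233
Q = 2.4e+05, so δQ = 0.233 × 2.4e+05 = 55900.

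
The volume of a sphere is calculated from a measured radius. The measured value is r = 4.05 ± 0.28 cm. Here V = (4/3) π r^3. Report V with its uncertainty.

278 ± 57.7 cm^3

V ∝ r^3, so δV/V = |3| · δr/r = 3 × 0.0691 = 0.207.
V = 278 cm^3, so δV = 0.207 × 278 = 57.7 cm^3.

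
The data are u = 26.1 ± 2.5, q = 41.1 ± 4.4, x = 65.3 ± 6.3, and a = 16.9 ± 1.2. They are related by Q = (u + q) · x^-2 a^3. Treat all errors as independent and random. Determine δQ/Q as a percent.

29.7%

Let w = u + q = 67.2. δw = √(δu² + δq²) = √(6.25 + 19.4) = 5.06, so δw/w = 0.0753.
Q is then a monomial in w, x, a:
δQ/Q = √((δw/w)² + (-2·δx/x)² + (3·δa/a)²) = √(0.00567 + 0.0372 + 0.0454) = 0.297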